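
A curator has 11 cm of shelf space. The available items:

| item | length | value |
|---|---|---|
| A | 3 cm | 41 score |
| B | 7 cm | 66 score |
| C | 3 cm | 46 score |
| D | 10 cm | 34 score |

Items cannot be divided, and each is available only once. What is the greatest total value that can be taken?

112 score

Check high-value combinations within 11 cm:
- B+C: length 7+3=10, value 66+46=112
- A+B: length 3+7=10, value 41+66=107
- A+C: length 3+3=6, value 41+46=87
Best: 112 score.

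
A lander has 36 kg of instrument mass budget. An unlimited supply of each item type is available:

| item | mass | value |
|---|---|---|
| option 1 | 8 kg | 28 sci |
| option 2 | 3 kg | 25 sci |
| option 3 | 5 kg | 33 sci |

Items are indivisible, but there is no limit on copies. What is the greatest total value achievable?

Best value-per-unit is option 2 at 25/3, and filling with it alone uses mass 12×3=36. No mix of the others beats 12×25 = 300.

300 sci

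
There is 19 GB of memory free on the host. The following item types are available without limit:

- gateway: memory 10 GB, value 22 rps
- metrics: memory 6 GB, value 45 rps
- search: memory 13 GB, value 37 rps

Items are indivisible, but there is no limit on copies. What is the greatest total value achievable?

135 rps

Best value-per-unit is metrics at 45/6, and filling with it alone uses memory 3×6=18. No mix of the others beats 3×45 = 135.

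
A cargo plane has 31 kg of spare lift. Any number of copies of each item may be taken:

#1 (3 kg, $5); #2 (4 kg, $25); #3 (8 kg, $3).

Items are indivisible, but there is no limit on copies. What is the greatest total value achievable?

$180

Best value-per-unit is #2 at 25/4; filling with it alone gives 7×25 = 175.
Optimal mix: 1×#1 + 7×#2 → weight 31, value 180.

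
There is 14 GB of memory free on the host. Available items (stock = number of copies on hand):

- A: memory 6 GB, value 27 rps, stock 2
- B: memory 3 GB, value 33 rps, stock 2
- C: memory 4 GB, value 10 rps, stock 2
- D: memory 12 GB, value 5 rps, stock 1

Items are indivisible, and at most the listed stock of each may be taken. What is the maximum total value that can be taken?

93 rps

Top feasible selections:
- 1×A + 2×B: memory 12, value 93
- 2×B + 2×C: memory 14, value 86
Best: 93 rps.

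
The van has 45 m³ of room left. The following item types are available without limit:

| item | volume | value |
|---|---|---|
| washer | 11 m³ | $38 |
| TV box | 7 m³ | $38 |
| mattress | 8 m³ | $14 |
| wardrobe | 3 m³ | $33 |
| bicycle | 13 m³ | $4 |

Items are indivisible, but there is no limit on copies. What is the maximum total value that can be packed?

$495

Best value-per-unit is wardrobe at 33/3, and filling with it alone uses volume 15×3=45. No mix of the others beats 15×33 = 495.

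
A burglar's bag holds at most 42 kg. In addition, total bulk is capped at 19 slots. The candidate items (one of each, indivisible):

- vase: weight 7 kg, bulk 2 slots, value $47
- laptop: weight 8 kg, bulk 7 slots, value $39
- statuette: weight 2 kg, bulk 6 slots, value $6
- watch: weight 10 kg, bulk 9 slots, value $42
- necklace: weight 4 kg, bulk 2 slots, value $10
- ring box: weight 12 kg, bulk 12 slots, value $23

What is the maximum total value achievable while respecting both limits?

$128

Feasible sets respecting both limits:
- vase+laptop+watch: weight 25, bulk 18, value 128
- vase+statuette+watch+necklace: weight 23, bulk 19, value 105
- vase+laptop+statuette+necklace: weight 21, bulk 17, value 102
Best: $128.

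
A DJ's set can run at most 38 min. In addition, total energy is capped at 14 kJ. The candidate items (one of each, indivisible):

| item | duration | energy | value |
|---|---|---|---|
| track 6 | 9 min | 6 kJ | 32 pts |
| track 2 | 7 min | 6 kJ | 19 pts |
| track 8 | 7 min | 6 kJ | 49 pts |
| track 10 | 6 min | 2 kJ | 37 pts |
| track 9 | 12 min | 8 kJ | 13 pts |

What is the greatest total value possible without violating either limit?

118 pts

Feasible sets respecting both limits:
- track 6+track 8+track 10: duration 22, energy 14, value 118
- track 2+track 8+track 10: duration 20, energy 14, value 105
- track 6+track 2+track 10: duration 22, energy 14, value 88
- track 8+track 10: duration 13, energy 8, value 86
Best: 118 pts.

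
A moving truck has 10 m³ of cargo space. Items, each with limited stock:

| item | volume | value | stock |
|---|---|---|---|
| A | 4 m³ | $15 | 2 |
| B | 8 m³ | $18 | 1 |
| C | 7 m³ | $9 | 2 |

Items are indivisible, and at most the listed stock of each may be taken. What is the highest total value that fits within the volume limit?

Top feasible selections:
- 2×A: volume 8, value 30
- 1×B: volume 8, value 18
Best: $30.

$30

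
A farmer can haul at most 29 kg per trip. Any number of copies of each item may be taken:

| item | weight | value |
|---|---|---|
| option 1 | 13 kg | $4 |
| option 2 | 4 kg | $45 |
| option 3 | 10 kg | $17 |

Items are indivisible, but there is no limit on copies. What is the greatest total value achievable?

Best value-per-unit is option 2 at 45/4, and filling with it alone uses weight 7×4=28. No mix of the others beats 7×45 = 315.

$315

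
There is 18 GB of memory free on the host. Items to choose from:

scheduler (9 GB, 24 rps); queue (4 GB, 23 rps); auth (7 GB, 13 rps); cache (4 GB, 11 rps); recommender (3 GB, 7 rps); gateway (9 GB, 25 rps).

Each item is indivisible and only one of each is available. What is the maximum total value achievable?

59 rps

Check high-value combinations within 18 GB:
- queue+cache+gateway: memory 4+4+9=17, value 23+11+25=59
- scheduler+queue+cache: memory 9+4+4=17, value 24+23+11=58
- queue+recommender+gateway: memory 4+3+9=16, value 23+7+25=55
- scheduler+queue+recommender: memory 9+4+3=16, value 24+23+7=54
Best: 59 rps.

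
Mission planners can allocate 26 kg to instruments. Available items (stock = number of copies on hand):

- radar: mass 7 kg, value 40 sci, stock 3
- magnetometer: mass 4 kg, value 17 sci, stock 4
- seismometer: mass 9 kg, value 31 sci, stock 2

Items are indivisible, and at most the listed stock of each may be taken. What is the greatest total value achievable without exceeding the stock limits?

Top feasible selections:
- 3×radar + 1×magnetometer: mass 25, value 137
- 2×radar + 3×magnetometer: mass 26, value 131
Best: 137 sci.

137 sci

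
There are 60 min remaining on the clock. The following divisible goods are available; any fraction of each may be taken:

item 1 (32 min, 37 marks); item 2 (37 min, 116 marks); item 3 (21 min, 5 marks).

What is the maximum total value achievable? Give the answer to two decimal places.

142.59

Take in order of value per unit:
- item 2 (116/37 per unit): all 37 → value 116, running total 116.00
- item 1 (37/32 per unit): 23 of 32 → value 23×37/32 = 26.5938, running total 142.59
Total 142.59.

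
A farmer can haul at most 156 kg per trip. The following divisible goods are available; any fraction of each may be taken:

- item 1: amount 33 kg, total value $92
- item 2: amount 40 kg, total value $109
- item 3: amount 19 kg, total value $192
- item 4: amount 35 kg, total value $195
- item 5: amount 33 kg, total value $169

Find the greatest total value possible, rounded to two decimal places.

746.10

Take in order of value per unit:
- item 3 (192/19 per unit): all 19 → value 192, running total 192.00
- item 4 (195/35 per unit): all 35 → value 195, running total 387.00
- item 5 (169/33 per unit): all 33 → value 169, running total 556.00
- item 1 (92/33 per unit): all 33 → value 92, running total 648.00
- item 2 (109/40 per unit): 36 of 40 → value 36×109/40 = 98.1000, running total 746.10
Total 746.10.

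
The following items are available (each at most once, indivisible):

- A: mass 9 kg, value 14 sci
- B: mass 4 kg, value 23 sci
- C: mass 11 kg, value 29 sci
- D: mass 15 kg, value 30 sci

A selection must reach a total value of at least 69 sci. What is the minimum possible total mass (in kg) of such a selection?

30

Subsets with value ≥ 69, sorted by total mass:
- B+C+D: mass 30, value 82
- A+C+D: mass 35, value 73
Minimum mass: 30 kg.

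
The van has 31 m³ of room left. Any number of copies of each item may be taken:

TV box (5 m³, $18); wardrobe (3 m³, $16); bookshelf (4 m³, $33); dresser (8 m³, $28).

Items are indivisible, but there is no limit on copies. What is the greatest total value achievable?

Best value-per-unit is bookshelf at 33/4; filling with it alone gives 7×33 = 231.
Optimal mix: 1×wardrobe + 7×bookshelf → volume 31, value 247.

$247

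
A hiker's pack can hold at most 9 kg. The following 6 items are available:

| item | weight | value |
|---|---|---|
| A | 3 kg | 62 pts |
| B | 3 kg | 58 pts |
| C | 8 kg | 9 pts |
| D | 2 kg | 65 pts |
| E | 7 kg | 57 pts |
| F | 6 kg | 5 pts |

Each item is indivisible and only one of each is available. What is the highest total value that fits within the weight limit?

Check high-value combinations within 9 kg:
- A+B+D: weight 3+3+2=8, value 62+58+65=185
- A+D: weight 3+2=5, value 62+65=127
- B+D: weight 3+2=5, value 58+65=123
Best: 185 pts.

185 pts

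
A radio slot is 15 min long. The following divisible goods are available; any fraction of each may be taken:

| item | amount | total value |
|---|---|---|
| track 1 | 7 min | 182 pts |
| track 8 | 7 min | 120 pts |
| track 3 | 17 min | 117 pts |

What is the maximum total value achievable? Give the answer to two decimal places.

Take in order of value per unit:
- track 1 (182/7 per unit): all 7 → value 182, running total 182.00
- track 8 (120/7 per unit): all 7 → value 120, running total 302.00
- track 3 (117/17 per unit): 1 of 17 → value 1×117/17 = 6.8824, running total 308.88
Total 308.88.

308.88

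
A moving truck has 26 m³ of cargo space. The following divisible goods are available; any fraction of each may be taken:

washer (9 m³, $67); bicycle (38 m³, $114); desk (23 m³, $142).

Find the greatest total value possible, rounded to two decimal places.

171.96

Take in order of value per unit:
- washer (67/9 per unit): all 9 → value 67, running total 67.00
- desk (142/23 per unit): 17 of 23 → value 17×142/23 = 104.9565, running total 171.96
Total 171.96.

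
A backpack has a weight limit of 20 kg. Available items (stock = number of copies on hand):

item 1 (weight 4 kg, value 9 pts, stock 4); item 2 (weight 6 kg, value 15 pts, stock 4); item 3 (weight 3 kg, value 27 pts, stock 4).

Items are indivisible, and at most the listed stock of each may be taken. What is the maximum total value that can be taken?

Best selections within weight 20 and stock limits:
- 2×item 1 + 4×item 3: weight 20, value 126
- 1×item 2 + 4×item 3: weight 18, value 123
Best: 126 pts.

126 pts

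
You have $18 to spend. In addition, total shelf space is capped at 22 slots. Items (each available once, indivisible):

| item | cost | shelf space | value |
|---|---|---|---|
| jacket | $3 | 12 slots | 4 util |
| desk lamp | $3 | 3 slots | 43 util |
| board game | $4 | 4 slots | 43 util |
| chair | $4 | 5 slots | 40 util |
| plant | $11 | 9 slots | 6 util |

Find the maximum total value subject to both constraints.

126 util

Feasible sets respecting both limits:
- desk lamp+board game+chair: cost 11, shelf space 12, value 126
- desk lamp+board game+plant: cost 18, shelf space 16, value 92
- jacket+desk lamp+board game: cost 10, shelf space 19, value 90
Best: 126 util.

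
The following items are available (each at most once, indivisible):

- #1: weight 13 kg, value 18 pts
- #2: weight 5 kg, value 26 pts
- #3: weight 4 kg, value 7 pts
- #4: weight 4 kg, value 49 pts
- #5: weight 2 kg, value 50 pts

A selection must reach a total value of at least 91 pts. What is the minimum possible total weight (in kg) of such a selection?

6

Subsets with value ≥ 91, sorted by total weight:
- #4+#5: weight 6, value 99
- #3+#4+#5: weight 10, value 106
- #2+#4+#5: weight 11, value 125
Minimum weight: 6 kg.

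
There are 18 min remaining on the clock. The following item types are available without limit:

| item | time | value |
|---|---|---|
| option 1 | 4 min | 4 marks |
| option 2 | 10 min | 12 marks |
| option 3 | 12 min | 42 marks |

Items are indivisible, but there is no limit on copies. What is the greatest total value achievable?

46 marks

Best value-per-unit is option 3 at 42/12; filling with it alone gives 1×42 = 42.
Optimal mix: 1×option 1 + 1×option 3 → time 16, value 46.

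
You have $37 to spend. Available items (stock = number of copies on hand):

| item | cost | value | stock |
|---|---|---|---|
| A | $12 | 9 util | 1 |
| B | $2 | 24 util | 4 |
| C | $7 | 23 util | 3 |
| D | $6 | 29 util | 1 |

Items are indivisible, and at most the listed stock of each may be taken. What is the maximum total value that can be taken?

194 util

Best selections within cost 37 and stock limits:
- 4×B + 3×C + 1×D: cost 35, value 194
- 4×B + 2×C + 1×D: cost 28, value 171
- 3×B + 3×C + 1×D: cost 33, value 170
- 4×B + 3×C: cost 29, value 165
Best: 194 util.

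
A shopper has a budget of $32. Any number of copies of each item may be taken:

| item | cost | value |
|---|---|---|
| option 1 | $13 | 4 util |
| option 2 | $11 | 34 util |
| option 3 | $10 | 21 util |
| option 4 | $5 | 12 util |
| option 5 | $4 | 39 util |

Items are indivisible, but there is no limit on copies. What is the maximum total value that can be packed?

Best value-per-unit is option 5 at 39/4, and filling with it alone uses cost 8×4=32. No mix of the others beats 8×39 = 312.

312 util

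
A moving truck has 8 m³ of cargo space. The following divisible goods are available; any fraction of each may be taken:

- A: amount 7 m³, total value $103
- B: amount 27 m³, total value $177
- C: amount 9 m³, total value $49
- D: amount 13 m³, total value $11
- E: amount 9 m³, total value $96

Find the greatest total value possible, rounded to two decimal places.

Take in order of value per unit:
- A (103/7 per unit): all 7 → value 103, running total 103.00
- E (96/9 per unit): 1 of 9 → value 1×96/9 = 10.6667, running total 113.67
Total 113.67.

113.67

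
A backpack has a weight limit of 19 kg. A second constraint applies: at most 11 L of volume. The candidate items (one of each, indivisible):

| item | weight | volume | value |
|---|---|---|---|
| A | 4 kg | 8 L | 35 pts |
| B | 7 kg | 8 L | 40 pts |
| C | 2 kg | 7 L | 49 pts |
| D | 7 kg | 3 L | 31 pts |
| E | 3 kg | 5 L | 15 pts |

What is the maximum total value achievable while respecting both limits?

Feasible sets respecting both limits:
- C+D: weight 9, volume 10, value 80
- B+D: weight 14, volume 11, value 71
- A+D: weight 11, volume 11, value 66
- C: weight 2, volume 7, value 49
Best: 80 pts.

80 pts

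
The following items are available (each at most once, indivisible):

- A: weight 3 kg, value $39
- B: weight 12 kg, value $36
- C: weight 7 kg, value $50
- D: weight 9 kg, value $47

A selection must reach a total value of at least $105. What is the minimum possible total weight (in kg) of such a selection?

19

Subsets with value ≥ 105, sorted by total weight:
- A+C+D: weight 19, value 136
- A+B+C: weight 22, value 125
- A+B+D: weight 24, value 122
- B+C+D: weight 28, value 133
Minimum weight: 19 kg.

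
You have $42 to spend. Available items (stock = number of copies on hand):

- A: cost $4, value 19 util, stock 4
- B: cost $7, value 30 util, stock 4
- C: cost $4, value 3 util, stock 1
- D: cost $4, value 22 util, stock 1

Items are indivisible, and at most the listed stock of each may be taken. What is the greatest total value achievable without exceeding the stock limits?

Top feasible selections:
- 4×A + 3×B + 1×D: cost 41, value 188
- 2×A + 4×B + 1×D: cost 40, value 180
- 3×A + 4×B: cost 40, value 177
- 3×A + 3×B + 1×C + 1×D: cost 41, value 172
Best: 188 util.

188 util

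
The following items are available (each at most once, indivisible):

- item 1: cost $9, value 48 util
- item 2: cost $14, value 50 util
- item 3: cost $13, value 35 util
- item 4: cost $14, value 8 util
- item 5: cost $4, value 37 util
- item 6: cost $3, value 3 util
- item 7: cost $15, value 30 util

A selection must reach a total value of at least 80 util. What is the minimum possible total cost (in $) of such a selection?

Subsets with value ≥ 80, sorted by total cost:
- item 1+item 5: cost 13, value 85
- item 1+item 5+item 6: cost 16, value 88
- item 2+item 5: cost 18, value 87
- item 2+item 5+item 6: cost 21, value 90
Minimum cost: 13 $.

13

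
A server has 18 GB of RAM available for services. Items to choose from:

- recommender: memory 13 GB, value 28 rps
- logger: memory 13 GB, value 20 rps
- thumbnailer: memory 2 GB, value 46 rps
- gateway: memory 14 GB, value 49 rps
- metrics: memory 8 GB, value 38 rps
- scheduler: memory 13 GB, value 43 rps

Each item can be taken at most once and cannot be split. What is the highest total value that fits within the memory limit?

This is a 0/1 knapsack; check combinations near the capacity.
- thumbnailer+gateway: memory 2+14=16, value 46+49=95
- thumbnailer+scheduler: memory 2+13=15, value 46+43=89
- thumbnailer+metrics: memory 2+8=10, value 46+38=84
- recommender+thumbnailer: memory 13+2=15, value 28+46=74
Best: 95 rps.

95 rps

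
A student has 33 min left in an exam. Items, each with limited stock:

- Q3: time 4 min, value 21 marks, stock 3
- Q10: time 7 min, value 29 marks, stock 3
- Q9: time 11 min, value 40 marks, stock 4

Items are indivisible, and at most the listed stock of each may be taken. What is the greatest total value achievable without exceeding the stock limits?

150 marks

Best selections within time 33 and stock limits:
- 3×Q3 + 3×Q10: time 33, value 150
- 2×Q3 + 2×Q10 + 1×Q9: time 33, value 140
Best: 150 marks.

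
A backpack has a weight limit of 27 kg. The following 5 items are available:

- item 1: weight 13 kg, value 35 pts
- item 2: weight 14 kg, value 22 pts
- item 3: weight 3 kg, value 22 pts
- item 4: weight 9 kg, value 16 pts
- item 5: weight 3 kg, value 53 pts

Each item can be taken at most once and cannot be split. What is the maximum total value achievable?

110 pts

Check high-value combinations within 27 kg:
- item 1+item 3+item 5: weight 13+3+3=19, value 35+22+53=110
- item 1+item 4+item 5: weight 13+9+3=25, value 35+16+53=104
- item 2+item 3+item 5: weight 14+3+3=20, value 22+22+53=97
- item 3+item 4+item 5: weight 3+9+3=15, value 22+16+53=91
- item 2+item 4+item 5: weight 14+9+3=26, value 22+16+53=91
Best: 110 pts.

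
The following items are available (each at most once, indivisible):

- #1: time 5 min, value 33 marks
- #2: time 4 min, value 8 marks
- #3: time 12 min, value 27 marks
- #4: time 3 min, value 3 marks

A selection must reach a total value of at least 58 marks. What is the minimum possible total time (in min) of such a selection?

Subsets with value ≥ 58, sorted by total time:
- #1+#3: time 17, value 60
- #1+#3+#4: time 20, value 63
- #1+#2+#3: time 21, value 68
- #1+#2+#3+#4: time 24, value 71
Minimum time: 17 min.

17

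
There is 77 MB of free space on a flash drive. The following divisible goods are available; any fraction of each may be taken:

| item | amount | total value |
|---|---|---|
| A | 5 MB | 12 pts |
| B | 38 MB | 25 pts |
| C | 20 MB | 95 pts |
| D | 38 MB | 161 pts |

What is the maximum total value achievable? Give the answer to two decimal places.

Take in order of value per unit:
- C (95/20 per unit): all 20 → value 95, running total 95.00
- D (161/38 per unit): all 38 → value 161, running total 256.00
- A (12/5 per unit): all 5 → value 12, running total 268.00
- B (25/38 per unit): 14 of 38 → value 14×25/38 = 9.2105, running total 277.21
Total 277.21.

277.21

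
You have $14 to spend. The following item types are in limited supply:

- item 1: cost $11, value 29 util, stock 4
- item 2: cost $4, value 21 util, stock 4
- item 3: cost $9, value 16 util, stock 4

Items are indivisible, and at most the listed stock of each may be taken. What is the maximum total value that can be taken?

63 util

Best selections within cost 14 and stock limits:
- 3×item 2: cost 12, value 63
- 2×item 2: cost 8, value 42
- 1×item 2 + 1×item 3: cost 13, value 37
Best: 63 util.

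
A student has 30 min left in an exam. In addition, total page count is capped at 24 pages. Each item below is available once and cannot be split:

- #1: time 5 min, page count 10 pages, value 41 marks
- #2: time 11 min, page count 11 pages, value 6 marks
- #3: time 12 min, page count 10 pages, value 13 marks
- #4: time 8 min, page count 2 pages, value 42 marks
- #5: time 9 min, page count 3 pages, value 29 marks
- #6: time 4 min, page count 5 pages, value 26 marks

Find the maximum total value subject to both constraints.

Feasible sets respecting both limits:
- #1+#4+#5+#6: time 26, page count 20, value 138
- #1+#4+#5: time 22, page count 15, value 112
- #1+#4+#6: time 17, page count 17, value 109
- #4+#5+#6: time 21, page count 10, value 97
Best: 138 marks.

138 marks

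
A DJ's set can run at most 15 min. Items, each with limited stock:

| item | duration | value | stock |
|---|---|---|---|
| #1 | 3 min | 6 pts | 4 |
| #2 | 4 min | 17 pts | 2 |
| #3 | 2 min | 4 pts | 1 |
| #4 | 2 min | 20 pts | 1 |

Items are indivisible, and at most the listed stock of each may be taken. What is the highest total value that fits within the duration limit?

64 pts

Best selections within duration 15 and stock limits:
- 1×#1 + 2×#2 + 1×#3 + 1×#4: duration 15, value 64
- 1×#1 + 2×#2 + 1×#4: duration 13, value 60
Best: 64 pts.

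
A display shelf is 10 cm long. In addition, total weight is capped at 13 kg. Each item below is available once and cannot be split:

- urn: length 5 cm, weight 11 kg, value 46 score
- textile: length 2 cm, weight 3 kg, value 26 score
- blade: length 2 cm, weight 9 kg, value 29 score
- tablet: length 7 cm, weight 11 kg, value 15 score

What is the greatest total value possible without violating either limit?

Feasible sets respecting both limits:
- textile+blade: length 4, weight 12, value 55
- urn: length 5, weight 11, value 46
- blade: length 2, weight 9, value 29
Best: 55 score.

55 score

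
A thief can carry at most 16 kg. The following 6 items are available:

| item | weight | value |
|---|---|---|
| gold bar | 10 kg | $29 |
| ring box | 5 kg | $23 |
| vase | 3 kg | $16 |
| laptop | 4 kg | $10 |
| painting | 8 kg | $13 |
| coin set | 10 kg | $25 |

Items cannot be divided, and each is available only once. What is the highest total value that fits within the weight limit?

Check high-value combinations within 16 kg:
- gold bar+ring box: weight 10+5=15, value 29+23=52
- ring box+vase+painting: weight 5+3+8=16, value 23+16+13=52
- ring box+vase+laptop: weight 5+3+4=12, value 23+16+10=49
- ring box+coin set: weight 5+10=15, value 23+25=48
Best: $52.

$52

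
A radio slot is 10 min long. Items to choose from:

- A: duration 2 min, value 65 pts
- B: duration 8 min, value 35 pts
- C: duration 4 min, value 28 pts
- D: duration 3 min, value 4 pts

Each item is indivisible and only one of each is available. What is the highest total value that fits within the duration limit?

100 pts

Check high-value combinations within 10 min:
- A+B: duration 2+8=10, value 65+35=100
- A+C+D: duration 2+4+3=9, value 65+28+4=97
- A+C: duration 2+4=6, value 65+28=93
- A+D: duration 2+3=5, value 65+4=69
Best: 100 pts.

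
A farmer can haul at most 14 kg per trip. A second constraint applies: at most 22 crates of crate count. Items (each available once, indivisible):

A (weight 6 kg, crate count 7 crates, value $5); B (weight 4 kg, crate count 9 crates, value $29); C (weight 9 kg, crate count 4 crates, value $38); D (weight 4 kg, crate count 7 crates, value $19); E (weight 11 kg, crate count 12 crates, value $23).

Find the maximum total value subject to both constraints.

Feasible sets respecting both limits:
- B+C: weight 13, crate count 13, value 67
- C+D: weight 13, crate count 11, value 57
- B+D: weight 8, crate count 16, value 48
- C: weight 9, crate count 4, value 38
Best: $67.

$67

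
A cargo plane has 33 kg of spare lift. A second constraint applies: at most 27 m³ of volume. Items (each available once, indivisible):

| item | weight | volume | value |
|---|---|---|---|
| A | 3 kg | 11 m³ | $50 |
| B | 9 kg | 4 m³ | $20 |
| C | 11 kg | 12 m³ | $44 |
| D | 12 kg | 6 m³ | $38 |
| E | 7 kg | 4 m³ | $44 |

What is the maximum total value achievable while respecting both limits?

Feasible sets respecting both limits:
- A+B+D+E: weight 31, volume 25, value 152
- A+C+E: weight 21, volume 27, value 138
- A+D+E: weight 22, volume 21, value 132
Best: $152.

$152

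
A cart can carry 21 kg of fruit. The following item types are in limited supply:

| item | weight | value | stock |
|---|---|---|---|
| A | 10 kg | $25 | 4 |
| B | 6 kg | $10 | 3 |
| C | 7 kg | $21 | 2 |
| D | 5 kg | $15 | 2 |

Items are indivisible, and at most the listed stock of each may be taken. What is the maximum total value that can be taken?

$57

Best selections within weight 21 and stock limits:
- 2×C + 1×D: weight 19, value 57
- 1×A + 2×D: weight 20, value 55
Best: $57.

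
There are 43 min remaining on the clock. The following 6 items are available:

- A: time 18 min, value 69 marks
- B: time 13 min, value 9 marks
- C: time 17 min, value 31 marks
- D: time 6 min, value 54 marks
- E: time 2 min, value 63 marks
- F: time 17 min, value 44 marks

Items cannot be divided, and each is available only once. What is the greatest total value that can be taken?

Check high-value combinations within 43 min:
- A+D+E+F: time 18+6+2+17=43, value 69+54+63+44=230
- A+C+D+E: time 18+17+6+2=43, value 69+31+54+63=217
- A+B+D+E: time 18+13+6+2=39, value 69+9+54+63=195
Best: 230 marks.

230 marks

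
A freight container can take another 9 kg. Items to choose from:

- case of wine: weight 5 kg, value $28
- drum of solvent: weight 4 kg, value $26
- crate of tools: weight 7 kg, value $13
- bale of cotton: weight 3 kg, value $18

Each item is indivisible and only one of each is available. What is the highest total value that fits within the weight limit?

$54

Check high-value combinations within 9 kg:
- case of wine+drum of solvent: weight 5+4=9, value 28+26=54
- case of wine+bale of cotton: weight 5+3=8, value 28+18=46
- drum of solvent+bale of cotton: weight 4+3=7, value 26+18=44
Best: $54.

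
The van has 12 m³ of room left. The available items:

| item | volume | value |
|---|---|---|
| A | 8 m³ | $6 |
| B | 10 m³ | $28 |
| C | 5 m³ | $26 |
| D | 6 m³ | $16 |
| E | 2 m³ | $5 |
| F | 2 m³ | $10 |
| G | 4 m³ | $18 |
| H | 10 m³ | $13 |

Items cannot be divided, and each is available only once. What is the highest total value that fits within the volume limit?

$54

Check high-value combinations within 12 m³:
- C+F+G: volume 5+2+4=11, value 26+10+18=54
- C+E+G: volume 5+2+4=11, value 26+5+18=49
- C+G: volume 5+4=9, value 26+18=44
Best: $54.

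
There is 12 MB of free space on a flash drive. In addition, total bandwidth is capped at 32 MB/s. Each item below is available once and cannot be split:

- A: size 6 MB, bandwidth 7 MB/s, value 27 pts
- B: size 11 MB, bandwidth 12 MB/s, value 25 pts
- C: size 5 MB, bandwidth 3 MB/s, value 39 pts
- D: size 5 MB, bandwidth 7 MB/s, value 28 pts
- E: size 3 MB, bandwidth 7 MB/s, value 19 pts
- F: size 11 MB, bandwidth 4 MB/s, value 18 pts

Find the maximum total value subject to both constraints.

Feasible sets respecting both limits:
- C+D: size 10, bandwidth 10, value 67
- A+C: size 11, bandwidth 10, value 66
- C+E: size 8, bandwidth 10, value 58
Best: 67 pts.

67 pts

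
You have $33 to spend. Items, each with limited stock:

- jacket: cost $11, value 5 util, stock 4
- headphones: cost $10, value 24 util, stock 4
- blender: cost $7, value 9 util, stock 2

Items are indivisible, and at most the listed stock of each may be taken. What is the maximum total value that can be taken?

72 util

Best selections within cost 33 and stock limits:
- 3×headphones: cost 30, value 72
- 2×headphones + 1×blender: cost 27, value 57
Best: 72 util.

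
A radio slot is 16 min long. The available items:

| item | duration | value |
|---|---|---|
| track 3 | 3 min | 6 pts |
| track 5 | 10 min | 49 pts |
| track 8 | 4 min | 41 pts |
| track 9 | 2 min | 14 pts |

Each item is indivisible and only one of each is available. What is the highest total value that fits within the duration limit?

This is a 0/1 knapsack; check combinations near the capacity.
- track 5+track 8+track 9: duration 10+4+2=16, value 49+41+14=104
- track 5+track 8: duration 10+4=14, value 49+41=90
- track 3+track 5+track 9: duration 3+10+2=15, value 6+49+14=69
- track 5+track 9: duration 10+2=12, value 49+14=63
Best: 104 pts.

104 pts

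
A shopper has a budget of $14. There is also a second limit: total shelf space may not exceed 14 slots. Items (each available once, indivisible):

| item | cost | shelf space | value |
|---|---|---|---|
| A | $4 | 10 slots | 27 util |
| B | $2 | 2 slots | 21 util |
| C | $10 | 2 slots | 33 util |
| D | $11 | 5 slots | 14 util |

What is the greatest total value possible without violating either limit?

60 util

Feasible sets respecting both limits:
- A+C: cost 14, shelf space 12, value 60
- B+C: cost 12, shelf space 4, value 54
- A+B: cost 6, shelf space 12, value 48
- B+D: cost 13, shelf space 7, value 35
Best: 60 util.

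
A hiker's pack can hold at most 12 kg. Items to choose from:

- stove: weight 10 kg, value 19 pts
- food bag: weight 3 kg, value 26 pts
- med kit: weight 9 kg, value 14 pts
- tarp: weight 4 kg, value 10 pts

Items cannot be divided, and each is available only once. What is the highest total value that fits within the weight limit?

40 pts

Check high-value combinations within 12 kg:
- food bag+med kit: weight 3+9=12, value 26+14=40
- food bag+tarp: weight 3+4=7, value 26+10=36
- food bag: weight 3, value 26
- stove: weight 10, value 19
- med kit: weight 9, value 14
Best: 40 pts.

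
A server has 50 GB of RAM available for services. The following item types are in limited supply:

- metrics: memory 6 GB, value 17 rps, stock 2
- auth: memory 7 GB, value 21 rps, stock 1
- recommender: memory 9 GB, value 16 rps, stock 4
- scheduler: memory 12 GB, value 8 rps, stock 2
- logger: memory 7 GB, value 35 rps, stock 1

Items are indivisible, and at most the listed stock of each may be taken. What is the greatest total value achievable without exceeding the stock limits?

Best selections within memory 50 and stock limits:
- 2×metrics + 1×auth + 2×recommender + 1×logger: memory 44, value 122
- 1×metrics + 1×auth + 3×recommender + 1×logger: memory 47, value 121
Best: 122 rps.

122 rps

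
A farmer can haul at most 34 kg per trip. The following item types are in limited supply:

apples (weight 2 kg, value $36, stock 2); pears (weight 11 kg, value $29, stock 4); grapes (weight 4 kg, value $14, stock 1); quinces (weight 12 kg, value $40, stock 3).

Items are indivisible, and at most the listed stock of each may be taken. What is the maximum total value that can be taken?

Top feasible selections:
- 2×apples + 1×grapes + 2×quinces: weight 32, value 166
- 2×apples + 1×pears + 1×grapes + 1×quinces: weight 31, value 155
- 2×apples + 2×quinces: weight 28, value 152
- 2×apples + 2×pears + 1×grapes: weight 30, value 144
Best: $166.

$166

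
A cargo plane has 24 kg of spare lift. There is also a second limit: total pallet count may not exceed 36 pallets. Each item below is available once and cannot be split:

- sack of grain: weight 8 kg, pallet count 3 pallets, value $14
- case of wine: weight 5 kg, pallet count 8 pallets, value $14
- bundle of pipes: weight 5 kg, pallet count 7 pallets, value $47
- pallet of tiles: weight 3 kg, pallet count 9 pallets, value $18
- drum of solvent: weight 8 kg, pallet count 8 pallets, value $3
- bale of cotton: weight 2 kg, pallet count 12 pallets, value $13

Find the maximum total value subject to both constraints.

Feasible sets respecting both limits:
- sack of grain+case of wine+bundle of pipes+pallet of tiles: weight 21, pallet count 27, value 93
- sack of grain+bundle of pipes+pallet of tiles+bale of cotton: weight 18, pallet count 31, value 92
- case of wine+bundle of pipes+pallet of tiles+bale of cotton: weight 15, pallet count 36, value 92
- sack of grain+case of wine+bundle of pipes+bale of cotton: weight 20, pallet count 30, value 88
Best: $93.

$93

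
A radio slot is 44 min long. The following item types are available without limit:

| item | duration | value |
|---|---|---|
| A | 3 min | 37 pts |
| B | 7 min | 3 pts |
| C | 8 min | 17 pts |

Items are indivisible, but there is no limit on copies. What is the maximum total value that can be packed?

Best value-per-unit is A at 37/3, and filling with it alone uses duration 14×3=42. No mix of the others beats 14×37 = 518.

518 pts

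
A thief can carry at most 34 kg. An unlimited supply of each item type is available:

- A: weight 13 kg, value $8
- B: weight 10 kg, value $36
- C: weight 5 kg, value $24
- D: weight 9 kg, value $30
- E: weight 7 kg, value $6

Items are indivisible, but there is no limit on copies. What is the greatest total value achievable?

Best value-per-unit is C at 24/5; filling with it alone gives 6×24 = 144.
Optimal mix: 5×C + 1×D → weight 34, value 150.

$150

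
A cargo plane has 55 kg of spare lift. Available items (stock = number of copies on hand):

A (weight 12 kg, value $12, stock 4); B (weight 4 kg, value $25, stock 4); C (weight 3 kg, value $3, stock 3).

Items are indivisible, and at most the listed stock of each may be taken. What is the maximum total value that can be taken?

$139

Best selections within weight 55 and stock limits:
- 3×A + 4×B + 1×C: weight 55, value 139
- 3×A + 4×B: weight 52, value 136
- 2×A + 4×B + 3×C: weight 49, value 133
Best: $139.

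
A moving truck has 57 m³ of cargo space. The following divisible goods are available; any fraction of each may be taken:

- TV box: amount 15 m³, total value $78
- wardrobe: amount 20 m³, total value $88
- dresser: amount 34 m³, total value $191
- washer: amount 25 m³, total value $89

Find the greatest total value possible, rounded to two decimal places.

Take in order of value per unit:
- dresser (191/34 per unit): all 34 → value 191, running total 191.00
- TV box (78/15 per unit): all 15 → value 78, running total 269.00
- wardrobe (88/20 per unit): 8 of 20 → value 8×88/20 = 35.2000, running total 304.20
Total 304.20.

304.20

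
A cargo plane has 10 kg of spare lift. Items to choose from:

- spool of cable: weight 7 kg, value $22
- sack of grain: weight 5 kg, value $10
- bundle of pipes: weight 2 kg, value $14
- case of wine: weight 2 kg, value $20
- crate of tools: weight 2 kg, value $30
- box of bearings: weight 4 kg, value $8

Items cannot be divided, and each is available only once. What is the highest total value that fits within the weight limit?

$72

Check high-value combinations within 10 kg:
- bundle of pipes+case of wine+crate of tools+box of bearings: weight 2+2+2+4=10, value 14+20+30+8=72
- bundle of pipes+case of wine+crate of tools: weight 2+2+2=6, value 14+20+30=64
- sack of grain+case of wine+crate of tools: weight 5+2+2=9, value 10+20+30=60
Best: $72.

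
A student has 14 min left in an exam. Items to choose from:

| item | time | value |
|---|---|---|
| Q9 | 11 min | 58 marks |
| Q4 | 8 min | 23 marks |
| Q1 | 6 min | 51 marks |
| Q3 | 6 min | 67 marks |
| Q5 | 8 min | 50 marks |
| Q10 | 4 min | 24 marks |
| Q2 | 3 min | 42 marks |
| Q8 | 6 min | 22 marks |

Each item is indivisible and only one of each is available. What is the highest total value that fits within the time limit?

133 marks

This is a 0/1 knapsack; check combinations near the capacity.
- Q3+Q10+Q2: time 6+4+3=13, value 67+24+42=133
- Q1+Q3: time 6+6=12, value 51+67=118
- Q1+Q10+Q2: time 6+4+3=13, value 51+24+42=117
Best: 133 marks.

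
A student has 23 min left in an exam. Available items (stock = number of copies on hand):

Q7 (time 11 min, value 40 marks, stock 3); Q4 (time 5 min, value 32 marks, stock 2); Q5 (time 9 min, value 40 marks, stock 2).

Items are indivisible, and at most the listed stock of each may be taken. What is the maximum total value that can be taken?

Top feasible selections:
- 1×Q4 + 2×Q5: time 23, value 112
- 2×Q4 + 1×Q5: time 19, value 104
- 1×Q7 + 2×Q4: time 21, value 104
Best: 112 marks.

112 marks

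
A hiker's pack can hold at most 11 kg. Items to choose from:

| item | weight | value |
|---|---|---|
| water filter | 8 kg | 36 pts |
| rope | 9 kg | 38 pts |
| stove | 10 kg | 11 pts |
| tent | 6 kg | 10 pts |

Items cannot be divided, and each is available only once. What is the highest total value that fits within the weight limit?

38 pts

Check high-value combinations within 11 kg:
- rope: weight 9, value 38
- water filter: weight 8, value 36
- stove: weight 10, value 11
Best: 38 pts.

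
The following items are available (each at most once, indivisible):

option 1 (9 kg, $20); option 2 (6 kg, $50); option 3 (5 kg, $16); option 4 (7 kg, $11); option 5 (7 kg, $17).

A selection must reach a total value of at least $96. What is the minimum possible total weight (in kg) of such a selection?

27

Subsets with value ≥ 96, sorted by total weight:
- option 1+option 2+option 3+option 5: weight 27, value 103
- option 1+option 2+option 3+option 4: weight 27, value 97
Minimum weight: 27 kg.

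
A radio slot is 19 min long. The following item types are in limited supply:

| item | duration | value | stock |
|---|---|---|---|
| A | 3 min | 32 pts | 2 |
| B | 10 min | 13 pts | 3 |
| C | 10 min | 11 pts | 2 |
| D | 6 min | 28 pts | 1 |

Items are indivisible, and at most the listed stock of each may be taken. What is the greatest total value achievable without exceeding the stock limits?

92 pts

Top feasible selections:
- 2×A + 1×D: duration 12, value 92
- 2×A + 1×B: duration 16, value 77
Best: 92 pts.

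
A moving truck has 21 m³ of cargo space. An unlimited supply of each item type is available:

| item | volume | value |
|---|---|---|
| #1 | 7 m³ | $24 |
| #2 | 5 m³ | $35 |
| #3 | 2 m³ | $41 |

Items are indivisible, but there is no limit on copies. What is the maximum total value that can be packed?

Best value-per-unit is #3 at 41/2, and filling with it alone uses volume 10×2=20. No mix of the others beats 10×41 = 410.

$410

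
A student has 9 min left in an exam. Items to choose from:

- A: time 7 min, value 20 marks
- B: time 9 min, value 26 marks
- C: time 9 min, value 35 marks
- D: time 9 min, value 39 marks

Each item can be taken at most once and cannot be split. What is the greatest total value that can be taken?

39 marks

This is a 0/1 knapsack; check combinations near the capacity.
- D: time 9, value 39
- C: time 9, value 35
- B: time 9, value 26
- A: time 7, value 20
Best: 39 marks.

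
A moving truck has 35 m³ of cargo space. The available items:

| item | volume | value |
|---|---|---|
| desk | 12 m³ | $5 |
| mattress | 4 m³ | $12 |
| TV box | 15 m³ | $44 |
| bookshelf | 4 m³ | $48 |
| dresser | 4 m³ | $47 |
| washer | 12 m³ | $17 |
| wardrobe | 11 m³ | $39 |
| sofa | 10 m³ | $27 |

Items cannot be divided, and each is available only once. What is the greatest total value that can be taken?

$178

Check high-value combinations within 35 m³:
- TV box+bookshelf+dresser+wardrobe: volume 15+4+4+11=34, value 44+48+47+39=178
- mattress+bookshelf+dresser+wardrobe+sofa: volume 4+4+4+11+10=33, value 12+48+47+39+27=173
- TV box+bookshelf+dresser+sofa: volume 15+4+4+10=33, value 44+48+47+27=166
Best: $178.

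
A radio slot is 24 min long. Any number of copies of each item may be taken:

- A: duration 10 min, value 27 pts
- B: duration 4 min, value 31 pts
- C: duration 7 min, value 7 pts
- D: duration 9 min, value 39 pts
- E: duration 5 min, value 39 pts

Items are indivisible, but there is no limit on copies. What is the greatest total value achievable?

Best value-per-unit is E at 39/5; filling with it alone gives 4×39 = 156.
Optimal mix: 1×B + 4×E → duration 24, value 187.

187 pts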